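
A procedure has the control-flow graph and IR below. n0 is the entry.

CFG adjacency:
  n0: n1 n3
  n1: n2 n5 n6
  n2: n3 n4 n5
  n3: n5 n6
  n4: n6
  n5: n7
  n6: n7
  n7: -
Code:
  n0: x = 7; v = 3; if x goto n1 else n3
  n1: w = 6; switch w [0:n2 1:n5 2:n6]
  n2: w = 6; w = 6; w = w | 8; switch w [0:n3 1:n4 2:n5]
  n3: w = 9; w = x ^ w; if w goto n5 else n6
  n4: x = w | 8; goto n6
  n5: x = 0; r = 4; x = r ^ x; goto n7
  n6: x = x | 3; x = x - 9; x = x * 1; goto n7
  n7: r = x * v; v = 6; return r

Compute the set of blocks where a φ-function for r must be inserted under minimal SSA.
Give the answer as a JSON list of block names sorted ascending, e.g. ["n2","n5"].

idom tree: n1←n0 n2←n1 n3←n0 n4←n2 n5←n0 n6←n0 n7←n0
Dom at joins:
  n3: preds {n0,n2}: {n0} ∩ {n0,n1,n2} = {n0}; idom=n0
  n5: preds {n1,n2,n3}: {n0,n1} ∩ {n0,n1,n2} ∩ {n0,n3} = {n0}; idom=n0
  n6: preds {n1,n3,n4}: {n0,n1} ∩ {n0,n3} ∩ {n0,n1,n2,n4} = {n0}; idom=n0
  n7: preds {n5,n6}: {n0,n5} ∩ {n0,n6} = {n0}; idom=n0

DF derivation:
  n3←n0: walk · to n0
  n3←n2: walk n2→n1 to n0
  n5←n1: walk n1 to n0
  n5←n2: walk n2→n1 to n0
  n5←n3: walk n3 to n0
  n6←n1: walk n1 to n0
  n6←n3: walk n3 to n0
  n6←n4: walk n4→n2→n1 to n0
  n7←n5: walk n5 to n0
  n7←n6: walk n6 to n0
  DF(n0)=∅
  DF(n1)={n3,n5,n6}
  DF(n2)={n3,n5,n6}
  DF(n3)={n5,n6}
  DF(n4)={n6}
  DF(n5)={n7}
  DF(n6)={n7}
  DF(n7)=∅

φ for r: defs {n5,n7}
  DF⁺ = {n7}

Answer: ["n7"]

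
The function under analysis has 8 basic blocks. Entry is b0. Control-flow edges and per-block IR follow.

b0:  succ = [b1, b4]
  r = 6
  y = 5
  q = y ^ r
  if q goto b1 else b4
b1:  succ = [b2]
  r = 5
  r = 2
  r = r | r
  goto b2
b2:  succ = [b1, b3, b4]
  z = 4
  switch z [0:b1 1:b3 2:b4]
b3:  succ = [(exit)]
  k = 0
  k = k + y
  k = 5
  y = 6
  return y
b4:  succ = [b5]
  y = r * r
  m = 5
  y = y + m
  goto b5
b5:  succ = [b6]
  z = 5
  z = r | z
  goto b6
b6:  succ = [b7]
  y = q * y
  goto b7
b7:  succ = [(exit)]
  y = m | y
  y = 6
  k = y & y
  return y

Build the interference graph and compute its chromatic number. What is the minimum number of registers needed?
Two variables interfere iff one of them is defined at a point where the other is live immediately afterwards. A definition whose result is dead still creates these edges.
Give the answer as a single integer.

def/use:
  b0: {q,r,y} / ∅
  b1: {r} / ∅
  b2: {z} / ∅
  b3: {k,y} / {y}
  b4: {m,y} / {r}
  b5: {z} / {r}
  b6: {y} / {q,y}
  b7: {k,y} / {m,y}

Liveness:
  b0 li=∅ lo={q,r,y}
  b1 li={q,y} lo={q,r,y}
  b2 li={q,r,y} lo={q,r,y}
  b3 li={y} lo=∅
  b4 li={q,r} lo={m,q,r,y}
  b5 li={m,q,r,y} lo={m,q,y}
  b6 li={m,q,y} lo={m,y}
  b7 li={m,y} lo=∅

Interfere edges:
  k↔{y}
  m↔{q,r,y,z}
  q↔{m,r,y,z}
  r↔{m,q,y,z}
  y↔{k,m,q,r,z}
  z↔{m,q,r,y}

Chromatic number:
  {m,q,r,y,z} pairwise interfere (5-clique) ⇒ χ ≥ 5
  assign k→r1 m→r1 q→r2 r→r3 y→r0 z→r4 — no edge inside a register ⇒ χ ≤ 5
  χ = 5

Answer: 5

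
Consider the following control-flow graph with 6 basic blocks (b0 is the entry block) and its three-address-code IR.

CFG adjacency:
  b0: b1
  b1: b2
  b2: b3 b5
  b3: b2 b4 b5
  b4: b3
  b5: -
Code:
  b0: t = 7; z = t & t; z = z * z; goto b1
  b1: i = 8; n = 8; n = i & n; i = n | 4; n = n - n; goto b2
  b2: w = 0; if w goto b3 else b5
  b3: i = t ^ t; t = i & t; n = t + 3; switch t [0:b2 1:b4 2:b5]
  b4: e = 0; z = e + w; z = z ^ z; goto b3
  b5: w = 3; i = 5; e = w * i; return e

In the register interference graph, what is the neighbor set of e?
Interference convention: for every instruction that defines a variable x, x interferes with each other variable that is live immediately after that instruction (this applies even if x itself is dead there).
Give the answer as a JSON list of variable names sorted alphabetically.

Answer: ["t", "w"]

Working:
Per-block:
  b0 def {t,z} use ∅
  b1 def {i,n} use ∅
  b2 def {w} use ∅
  b3 def {i,n,t} use {t}
  b4 def {e,z} use {w}
  b5 def {e,i,w} use ∅

Liveness:
  b0 li=∅ lo={t}
  b1 li={t} lo={t}
  b2 li={t} lo={t,w}
  b3 li={t,w} lo={t,w}
  b4 li={t,w} lo={t,w}
  b5 li=∅ lo=∅

Interference:
  e↔{t,w}
  i↔{n,t,w}
  n↔{i,t,w}
  t↔{e,i,n,w,z}
  w↔{e,i,n,t,z}
  z↔{t,w}

N(e) = ["t", "w"]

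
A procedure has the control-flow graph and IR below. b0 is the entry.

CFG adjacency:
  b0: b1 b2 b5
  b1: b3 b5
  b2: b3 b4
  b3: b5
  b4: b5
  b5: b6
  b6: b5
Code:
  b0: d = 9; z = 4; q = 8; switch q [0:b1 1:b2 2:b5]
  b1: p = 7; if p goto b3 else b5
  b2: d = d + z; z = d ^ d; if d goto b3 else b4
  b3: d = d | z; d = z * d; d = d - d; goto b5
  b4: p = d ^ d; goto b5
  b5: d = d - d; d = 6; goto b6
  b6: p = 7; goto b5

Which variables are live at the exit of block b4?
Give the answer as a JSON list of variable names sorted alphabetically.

Answer: ["d"]

Derivation:
def/use:
  b0: {d,q,z} / ∅
  b1: {p} / ∅
  b2: {d,z} / {d,z}
  b3: {d} / {d,z}
  b4: {p} / {d}
  b5: {d} / {d}
  b6: {p} / ∅

Liveness:
  live b0: ∅→{d,z}
  live b1: {d,z}→{d,z}
  live b2: {d,z}→{d,z}
  live b3: {d,z}→{d}
  live b4: {d}→{d}
  live b5: {d}→{d}
  live b6: {d}→{d}

live-out(b4) = ["d"]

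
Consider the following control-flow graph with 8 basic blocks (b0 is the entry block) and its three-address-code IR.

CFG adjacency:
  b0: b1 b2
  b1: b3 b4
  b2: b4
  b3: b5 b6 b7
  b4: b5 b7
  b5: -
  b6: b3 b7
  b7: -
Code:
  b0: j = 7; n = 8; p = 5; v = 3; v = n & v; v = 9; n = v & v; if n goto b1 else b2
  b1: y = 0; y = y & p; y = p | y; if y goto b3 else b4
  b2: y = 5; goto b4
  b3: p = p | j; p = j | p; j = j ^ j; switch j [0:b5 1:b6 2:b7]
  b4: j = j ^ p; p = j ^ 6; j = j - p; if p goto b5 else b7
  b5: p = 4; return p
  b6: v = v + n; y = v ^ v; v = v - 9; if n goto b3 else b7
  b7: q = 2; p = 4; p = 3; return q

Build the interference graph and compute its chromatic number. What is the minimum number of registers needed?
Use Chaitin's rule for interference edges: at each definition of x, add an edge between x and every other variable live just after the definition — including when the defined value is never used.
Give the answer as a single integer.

Answer: 5

Analysis:
def/use:
  b0: {j,n,p,v} / ∅
  b1: {y} / {p}
  b2: {y} / ∅
  b3: {j,p} / {j,p}
  b4: {j,p} / {j,p}
  b5: {p} / ∅
  b6: {v,y} / {n,v}
  b7: {p,q} / ∅

Live sets:
  live b0: ∅→{j,n,p,v}
  live b1: {j,n,p,v}→{j,n,p,v}
  live b2: {j,p}→{j,p}
  live b3: {j,n,p,v}→{j,n,p,v}
  live b4: {j,p}→∅
  live b5: ∅→∅
  live b6: {j,n,p,v}→{j,n,p,v}
  live b7: ∅→∅

Interference:
  j — {n,p,v,y}
  n — {j,p,v,y}
  p — {j,n,q,v,y}
  q — {p}
  v — {j,n,p,y}
  y — {j,n,p,v}

Chromatic number:
  {j,n,p,v,y} pairwise interfere (5-clique) ⇒ χ ≥ 5
  assign j→c1 n→c2 p→c0 q→c1 v→c3 y→c4 — no edge inside a register ⇒ χ ≤ 5
  χ = 5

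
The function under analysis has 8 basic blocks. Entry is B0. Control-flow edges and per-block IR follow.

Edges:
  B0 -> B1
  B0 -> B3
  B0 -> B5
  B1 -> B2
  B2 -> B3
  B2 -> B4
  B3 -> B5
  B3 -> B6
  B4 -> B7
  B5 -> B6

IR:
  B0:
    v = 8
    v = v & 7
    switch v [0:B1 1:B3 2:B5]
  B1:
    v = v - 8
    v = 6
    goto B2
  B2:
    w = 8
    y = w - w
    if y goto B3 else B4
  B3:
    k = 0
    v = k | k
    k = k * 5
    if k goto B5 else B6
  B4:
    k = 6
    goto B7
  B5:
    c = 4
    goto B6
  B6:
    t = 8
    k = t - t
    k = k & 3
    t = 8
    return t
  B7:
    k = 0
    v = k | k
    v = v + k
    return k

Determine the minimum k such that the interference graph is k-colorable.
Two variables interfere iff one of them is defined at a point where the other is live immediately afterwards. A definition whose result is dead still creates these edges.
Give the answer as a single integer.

Per-block:
  B0 def {v} use ∅
  B1 def {v} use {v}
  B2 def {w,y} use ∅
  B3 def {k,v} use ∅
  B4 def {k} use ∅
  B5 def {c} use ∅
  B6 def {k,t} use ∅
  B7 def {k,v} use ∅

Live sets:
  B0: in=∅ out={v}
  B1: in={v} out=∅
  B2: in=∅ out=∅
  B3: in=∅ out=∅
  B4: in=∅ out=∅
  B5: in=∅ out=∅
  B6: in=∅ out=∅
  B7: in=∅ out=∅

Interference:
  c: ∅
  k: {v}
  t: ∅
  v: {k}
  w: ∅
  y: ∅

Registers:
  clique {k,v} ⇒ need ≥ 2
  2-colouring: R0={c,k,t,w,y}  R1={v}
  χ = 2

Answer: 2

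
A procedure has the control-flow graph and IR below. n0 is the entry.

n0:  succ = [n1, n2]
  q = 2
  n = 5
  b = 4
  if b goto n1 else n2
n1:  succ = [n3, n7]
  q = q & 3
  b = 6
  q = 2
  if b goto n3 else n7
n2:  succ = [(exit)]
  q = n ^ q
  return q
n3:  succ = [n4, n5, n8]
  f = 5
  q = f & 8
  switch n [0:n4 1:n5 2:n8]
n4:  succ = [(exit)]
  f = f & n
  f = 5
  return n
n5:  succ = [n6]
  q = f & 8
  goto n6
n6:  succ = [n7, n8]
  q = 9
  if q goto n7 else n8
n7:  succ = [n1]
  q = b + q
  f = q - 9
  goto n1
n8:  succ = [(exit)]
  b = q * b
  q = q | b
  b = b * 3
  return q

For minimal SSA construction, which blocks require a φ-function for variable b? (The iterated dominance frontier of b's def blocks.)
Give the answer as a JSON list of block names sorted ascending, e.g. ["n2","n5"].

Answer: ["n1"]

Working:
idom tree: n1←n0 n2←n0 n3←n1 n4←n3 n5←n3 n6←n5 n7←n1 n8←n3
Dom at joins:
  n1: preds {n0,n7}: {n0} ∩ {n0,n1,n7} = {n0}; idom=n0
  n7: preds {n1,n6}: {n0,n1} ∩ {n0,n1,n3,n5,n6} = {n0,n1}; idom=n1
  n8: preds {n3,n6}: {n0,n1,n3} ∩ {n0,n1,n3,n5,n6} = {n0,n1,n3}; idom=n3

DF derivation:
  n1←n0: walk · to n0
  n1←n7: walk n7→n1 to n0
  n7←n1: walk · to n1
  n7←n6: walk n6→n5→n3 to n1
  n8←n3: walk · to n3
  n8←n6: walk n6→n5 to n3
  n0 → ∅
  n1 → {n1}
  n2 → ∅
  n3 → {n7}
  n4 → ∅
  n5 → {n7,n8}
  n6 → {n7,n8}
  n7 → {n1}
  n8 → ∅

φ for b: defs {n0,n1,n8}
  DF⁺ = {n1}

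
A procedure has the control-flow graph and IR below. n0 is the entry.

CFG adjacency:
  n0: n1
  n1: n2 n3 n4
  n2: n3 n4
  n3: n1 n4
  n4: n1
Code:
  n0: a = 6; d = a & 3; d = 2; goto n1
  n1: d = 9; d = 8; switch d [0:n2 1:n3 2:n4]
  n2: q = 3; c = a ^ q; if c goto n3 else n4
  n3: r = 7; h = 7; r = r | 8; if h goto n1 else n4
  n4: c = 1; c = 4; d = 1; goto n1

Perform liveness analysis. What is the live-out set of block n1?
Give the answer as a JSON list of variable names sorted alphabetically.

Answer: ["a"]

Analysis:
Block summaries:
  n0: {a,d} / ∅
  n1: {d} / ∅
  n2: {c,q} / {a}
  n3: {h,r} / ∅
  n4: {c,d} / ∅

Backward fixpoint:
  n0: in=∅ out={a}
  n1: in={a} out={a}
  n2: in={a} out={a}
  n3: in={a} out={a}
  n4: in={a} out={a}

live-out(n1) = ["a"]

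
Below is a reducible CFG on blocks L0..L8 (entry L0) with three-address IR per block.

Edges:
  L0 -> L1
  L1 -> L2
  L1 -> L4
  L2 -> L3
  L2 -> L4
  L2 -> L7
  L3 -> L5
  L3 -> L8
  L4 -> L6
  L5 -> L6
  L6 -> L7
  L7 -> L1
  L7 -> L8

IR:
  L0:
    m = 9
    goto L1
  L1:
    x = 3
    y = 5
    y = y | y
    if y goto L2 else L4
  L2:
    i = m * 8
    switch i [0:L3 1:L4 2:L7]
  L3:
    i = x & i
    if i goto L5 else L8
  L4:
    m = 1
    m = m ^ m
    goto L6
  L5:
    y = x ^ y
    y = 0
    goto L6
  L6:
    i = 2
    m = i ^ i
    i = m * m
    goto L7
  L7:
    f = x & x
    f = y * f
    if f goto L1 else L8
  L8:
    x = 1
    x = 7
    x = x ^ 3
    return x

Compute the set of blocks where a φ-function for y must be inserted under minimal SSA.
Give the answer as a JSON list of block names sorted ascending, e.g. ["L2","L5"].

idom tree: L1←L0 L2←L1 L3←L2 L4←L1 L5←L3 L6←L1 L7←L1 L8←L1
Dom at joins:
  L1: preds {L0,L7}: {L0} ∩ {L0,L1,L7} = {L0}; idom=L0
  L4: preds {L1,L2}: {L0,L1} ∩ {L0,L1,L2} = {L0,L1}; idom=L1
  L6: preds {L4,L5}: {L0,L1,L4} ∩ {L0,L1,L2,L3,L5} = {L0,L1}; idom=L1
  L7: preds {L2,L6}: {L0,L1,L2} ∩ {L0,L1,L6} = {L0,L1}; idom=L1
  L8: preds {L3,L7}: {L0,L1,L2,L3} ∩ {L0,L1,L7} = {L0,L1}; idom=L1

DF derivation:
  L1←L0: walk · to L0
  L1←L7: walk L7→L1 to L0
  L4←L1: walk · to L1
  L4←L2: walk L2 to L1
  L6←L4: walk L4 to L1
  L6←L5: walk L5→L3→L2 to L1
  L7←L2: walk L2 to L1
  L7←L6: walk L6 to L1
  L8←L3: walk L3→L2 to L1
  L8←L7: walk L7 to L1
  DF(L0)=∅
  DF(L1)={L1}
  DF(L2)={L4,L6,L7,L8}
  DF(L3)={L6,L8}
  DF(L4)={L6}
  DF(L5)={L6}
  DF(L6)={L7}
  DF(L7)={L1,L8}
  DF(L8)=∅

φ for y: defs {L1,L5}
  DF⁺ = {L1,L6,L7,L8}

Answer: ["L1", "L6", "L7", "L8"]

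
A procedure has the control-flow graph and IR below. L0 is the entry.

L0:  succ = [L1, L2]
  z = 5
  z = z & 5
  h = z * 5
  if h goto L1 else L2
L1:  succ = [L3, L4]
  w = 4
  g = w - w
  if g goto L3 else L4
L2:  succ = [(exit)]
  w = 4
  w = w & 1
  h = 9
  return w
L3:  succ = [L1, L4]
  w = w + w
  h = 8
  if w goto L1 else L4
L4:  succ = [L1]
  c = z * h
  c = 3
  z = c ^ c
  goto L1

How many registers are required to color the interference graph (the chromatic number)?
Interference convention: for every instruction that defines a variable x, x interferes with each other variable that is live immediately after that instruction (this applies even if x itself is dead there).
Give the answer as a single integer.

Answer: 4

Analysis:
Block summaries:
  L0: {h,z} / ∅
  L1: {g,w} / ∅
  L2: {h,w} / ∅
  L3: {h,w} / {w}
  L4: {c,z} / {h,z}

Backward fixpoint:
  L0 li=∅ lo={h,z}
  L1 li={h,z} lo={h,w,z}
  L2 li=∅ lo=∅
  L3 li={w,z} lo={h,z}
  L4 li={h,z} lo={h,z}

Interfere edges:
  c↔{h}
  g↔{h,w,z}
  h↔{c,g,w,z}
  w↔{g,h,z}
  z↔{g,h,w}

Colouring:
  clique {g,h,w,z} ⇒ need ≥ 4
  assign c→c1 g→c1 h→c0 w→c2 z→c3 — no edge inside a register ⇒ χ ≤ 4
  χ = 4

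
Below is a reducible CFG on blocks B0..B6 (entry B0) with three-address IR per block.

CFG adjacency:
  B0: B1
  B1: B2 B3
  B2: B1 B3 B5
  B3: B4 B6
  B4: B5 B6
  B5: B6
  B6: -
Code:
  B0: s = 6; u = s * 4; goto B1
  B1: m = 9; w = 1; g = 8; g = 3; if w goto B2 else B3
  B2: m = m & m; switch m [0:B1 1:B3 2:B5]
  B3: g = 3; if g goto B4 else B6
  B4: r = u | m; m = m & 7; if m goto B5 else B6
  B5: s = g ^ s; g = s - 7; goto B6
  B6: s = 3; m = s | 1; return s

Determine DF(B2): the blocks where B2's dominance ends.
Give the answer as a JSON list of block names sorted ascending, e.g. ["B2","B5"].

idom tree: B1←B0 B2←B1 B3←B1 B4←B3 B5←B1 B6←B1
Dom∩ at merges:
  B1: preds {B0,B2}: {B0} ∩ {B0,B1,B2} = {B0}; idom=B0
  B3: preds {B1,B2}: {B0,B1} ∩ {B0,B1,B2} = {B0,B1}; idom=B1
  B5: preds {B2,B4}: {B0,B1,B2} ∩ {B0,B1,B3,B4} = {B0,B1}; idom=B1
  B6: preds {B3,B4,B5}: {B0,B1,B3} ∩ {B0,B1,B3,B4} ∩ {B0,B1,B5} = {B0,B1}; idom=B1

DF derivation:
  B1←B0: walk · to B0
  B1←B2: walk B2→B1 to B0
  B3←B1: walk · to B1
  B3←B2: walk B2 to B1
  B5←B2: walk B2 to B1
  B5←B4: walk B4→B3 to B1
  B6←B3: walk B3 to B1
  B6←B4: walk B4→B3 to B1
  B6←B5: walk B5 to B1
  B0: DF=∅
  B1: DF={B1}
  B2: DF={B1,B3,B5}
  B3: DF={B5,B6}
  B4: DF={B5,B6}
  B5: DF={B6}
  B6: DF=∅

DF(B2) = ["B1", "B3", "B5"]

Answer: ["B1", "B3", "B5"]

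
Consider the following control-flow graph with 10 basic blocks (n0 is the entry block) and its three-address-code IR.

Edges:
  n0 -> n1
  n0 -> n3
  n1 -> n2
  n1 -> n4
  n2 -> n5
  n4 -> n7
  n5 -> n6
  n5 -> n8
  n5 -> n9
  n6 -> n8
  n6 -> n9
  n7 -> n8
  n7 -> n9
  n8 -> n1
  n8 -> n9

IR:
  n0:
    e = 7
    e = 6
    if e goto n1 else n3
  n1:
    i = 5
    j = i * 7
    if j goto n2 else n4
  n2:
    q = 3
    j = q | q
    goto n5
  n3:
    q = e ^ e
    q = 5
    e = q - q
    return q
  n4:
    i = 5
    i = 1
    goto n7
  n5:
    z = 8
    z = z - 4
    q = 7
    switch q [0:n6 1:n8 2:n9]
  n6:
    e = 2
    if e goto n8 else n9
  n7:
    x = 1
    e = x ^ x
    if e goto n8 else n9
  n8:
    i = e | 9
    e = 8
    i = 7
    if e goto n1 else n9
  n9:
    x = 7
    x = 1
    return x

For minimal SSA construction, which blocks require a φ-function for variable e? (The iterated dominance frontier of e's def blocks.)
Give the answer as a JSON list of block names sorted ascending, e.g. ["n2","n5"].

idom tree: n1←n0 n2←n1 n3←n0 n4←n1 n5←n2 n6←n5 n7←n4 n8←n1 n9←n1
Dom∩ at merges:
  n1: preds {n0,n8}: {n0} ∩ {n0,n1,n8} = {n0}; idom=n0
  n8: preds {n5,n6,n7}: {n0,n1,n2,n5} ∩ {n0,n1,n2,n5,n6} ∩ {n0,n1,n4,n7} = {n0,n1}; idom=n1
  n9: preds {n5,n6,n7,n8}: {n0,n1,n2,n5} ∩ {n0,n1,n2,n5,n6} ∩ {n0,n1,n4,n7} ∩ {n0,n1,n8} = {n0,n1}; idom=n1

DF derivation:
  n1←n0: walk · to n0
  n1←n8: walk n8→n1 to n0
  n8←n5: walk n5→n2 to n1
  n8←n6: walk n6→n5→n2 to n1
  n8←n7: walk n7→n4 to n1
  n9←n5: walk n5→n2 to n1
  n9←n6: walk n6→n5→n2 to n1
  n9←n7: walk n7→n4 to n1
  n9←n8: walk n8 to n1
  n0 → ∅
  n1 → {n1}
  n2 → {n8,n9}
  n3 → ∅
  n4 → {n8,n9}
  n5 → {n8,n9}
  n6 → {n8,n9}
  n7 → {n8,n9}
  n8 → {n1,n9}
  n9 → ∅

φ for e: defs {n0,n3,n6,n7,n8}
  DF⁺ = {n1,n8,n9}

Answer: ["n1", "n8", "n9"]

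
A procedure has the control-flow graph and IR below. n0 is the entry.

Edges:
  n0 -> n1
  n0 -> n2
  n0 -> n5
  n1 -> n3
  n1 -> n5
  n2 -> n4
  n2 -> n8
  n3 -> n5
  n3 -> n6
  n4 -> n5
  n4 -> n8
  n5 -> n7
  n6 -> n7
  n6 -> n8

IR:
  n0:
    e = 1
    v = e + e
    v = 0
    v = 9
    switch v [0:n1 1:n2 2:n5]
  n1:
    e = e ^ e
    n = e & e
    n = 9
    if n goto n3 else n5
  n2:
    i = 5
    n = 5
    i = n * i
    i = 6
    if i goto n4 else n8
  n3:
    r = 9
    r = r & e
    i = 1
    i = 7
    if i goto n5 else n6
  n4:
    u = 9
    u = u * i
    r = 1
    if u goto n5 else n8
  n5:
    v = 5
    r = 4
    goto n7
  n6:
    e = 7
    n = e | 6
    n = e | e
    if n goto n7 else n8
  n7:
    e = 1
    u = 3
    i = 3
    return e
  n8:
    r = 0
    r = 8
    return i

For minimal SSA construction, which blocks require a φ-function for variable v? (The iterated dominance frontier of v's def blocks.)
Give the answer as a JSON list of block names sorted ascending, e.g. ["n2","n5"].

idom tree: n1←n0 n2←n0 n3←n1 n4←n2 n5←n0 n6←n3 n7←n0 n8←n0
Dom at joins:
  n5: preds {n0,n1,n3,n4}: {n0} ∩ {n0,n1} ∩ {n0,n1,n3} ∩ {n0,n2,n4} = {n0}; idom=n0
  n7: preds {n5,n6}: {n0,n5} ∩ {n0,n1,n3,n6} = {n0}; idom=n0
  n8: preds {n2,n4,n6}: {n0,n2} ∩ {n0,n2,n4} ∩ {n0,n1,n3,n6} = {n0}; idom=n0

DF walk-up:
  join n5 pred n0: · stop@n0
  join n5 pred n1: n1 stop@n0
  join n5 pred n3: n3→n1 stop@n0
  join n5 pred n4: n4→n2 stop@n0
  join n7 pred n5: n5 stop@n0
  join n7 pred n6: n6→n3→n1 stop@n0
  join n8 pred n2: n2 stop@n0
  join n8 pred n4: n4→n2 stop@n0
  join n8 pred n6: n6→n3→n1 stop@n0
  DF(n0)=∅
  DF(n1)={n5,n7,n8}
  DF(n2)={n5,n8}
  DF(n3)={n5,n7,n8}
  DF(n4)={n5,n8}
  DF(n5)={n7}
  DF(n6)={n7,n8}
  DF(n7)=∅
  DF(n8)=∅

φ for v: defs {n0,n5}
  DF⁺ = {n7}

Answer: ["n7"]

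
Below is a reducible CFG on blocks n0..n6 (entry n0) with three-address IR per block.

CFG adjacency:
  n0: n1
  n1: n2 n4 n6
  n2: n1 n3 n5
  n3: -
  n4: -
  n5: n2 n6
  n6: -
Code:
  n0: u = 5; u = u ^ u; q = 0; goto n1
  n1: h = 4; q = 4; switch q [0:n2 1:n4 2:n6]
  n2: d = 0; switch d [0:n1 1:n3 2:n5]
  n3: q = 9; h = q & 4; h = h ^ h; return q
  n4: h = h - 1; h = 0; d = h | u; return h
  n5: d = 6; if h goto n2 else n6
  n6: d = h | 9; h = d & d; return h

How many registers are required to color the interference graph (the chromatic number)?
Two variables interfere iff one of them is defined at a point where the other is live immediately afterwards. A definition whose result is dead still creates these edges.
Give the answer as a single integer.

Block summaries:
  n0 def {q,u} use ∅
  n1 def {h,q} use ∅
  n2 def {d} use ∅
  n3 def {h,q} use ∅
  n4 def {d,h} use {h,u}
  n5 def {d} use {h}
  n6 def {d,h} use {h}

Backward fixpoint:
  live n0: ∅→{u}
  live n1: {u}→{h,u}
  live n2: {h,u}→{h,u}
  live n3: ∅→∅
  live n4: {h,u}→∅
  live n5: {h,u}→{h,u}
  live n6: {h}→∅

Interfere edges:
  d: {h,u}
  h: {d,q,u}
  q: {h,u}
  u: {d,h,q}

Colouring:
  {d,h,u} pairwise interfere (3-clique) ⇒ χ ≥ 3
  3-colouring: c0={h}  c1={u}  c2={d,q}
  χ = 3

Answer: 3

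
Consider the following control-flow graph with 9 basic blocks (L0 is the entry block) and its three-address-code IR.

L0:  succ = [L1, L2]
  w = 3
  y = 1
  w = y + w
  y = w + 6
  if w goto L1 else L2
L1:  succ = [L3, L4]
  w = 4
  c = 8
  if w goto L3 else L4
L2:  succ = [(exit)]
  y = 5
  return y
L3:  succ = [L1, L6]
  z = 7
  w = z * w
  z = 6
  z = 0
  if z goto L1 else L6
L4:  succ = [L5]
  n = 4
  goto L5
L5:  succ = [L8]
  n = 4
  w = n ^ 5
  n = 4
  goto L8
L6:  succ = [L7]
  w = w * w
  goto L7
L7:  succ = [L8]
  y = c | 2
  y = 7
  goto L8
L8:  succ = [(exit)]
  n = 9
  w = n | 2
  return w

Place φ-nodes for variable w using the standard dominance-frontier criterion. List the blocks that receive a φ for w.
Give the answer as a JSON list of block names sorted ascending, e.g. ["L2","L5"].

Answer: ["L1", "L8"]

Working:
idom tree: L1←L0 L2←L0 L3←L1 L4←L1 L5←L4 L6←L3 L7←L6 L8←L1
Join-block Dom:
  L1: preds {L0,L3}: {L0} ∩ {L0,L1,L3} = {L0}; idom=L0
  L8: preds {L5,L7}: {L0,L1,L4,L5} ∩ {L0,L1,L3,L6,L7} = {L0,L1}; idom=L1

Frontier:
  L1←L0: walk · to L0
  L1←L3: walk L3→L1 to L0
  L8←L5: walk L5→L4 to L1
  L8←L7: walk L7→L6→L3 to L1
  L0 → ∅
  L1 → {L1}
  L2 → ∅
  L3 → {L1,L8}
  L4 → {L8}
  L5 → {L8}
  L6 → {L8}
  L7 → {L8}
  L8 → ∅

φ for w: defs {L0,L1,L3,L5,L6,L8}
  DF⁺ = {L1,L8}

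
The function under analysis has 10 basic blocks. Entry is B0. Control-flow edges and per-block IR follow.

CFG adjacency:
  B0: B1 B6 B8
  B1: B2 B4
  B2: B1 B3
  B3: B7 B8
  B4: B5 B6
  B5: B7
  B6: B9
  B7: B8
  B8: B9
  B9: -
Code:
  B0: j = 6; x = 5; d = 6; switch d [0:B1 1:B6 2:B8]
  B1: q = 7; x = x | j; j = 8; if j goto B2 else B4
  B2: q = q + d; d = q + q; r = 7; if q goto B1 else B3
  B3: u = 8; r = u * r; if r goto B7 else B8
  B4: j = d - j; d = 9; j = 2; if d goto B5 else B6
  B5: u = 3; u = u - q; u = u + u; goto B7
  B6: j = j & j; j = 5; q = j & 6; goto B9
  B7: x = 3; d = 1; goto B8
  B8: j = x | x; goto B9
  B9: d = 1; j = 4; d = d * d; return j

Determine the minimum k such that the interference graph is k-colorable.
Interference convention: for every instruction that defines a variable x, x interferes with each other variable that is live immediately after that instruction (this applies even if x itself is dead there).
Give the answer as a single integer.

def/use:
  B0 def {d,j,x} use ∅
  B1 def {j,q,x} use {j,x}
  B2 def {d,q,r} use {d,q}
  B3 def {r,u} use {r}
  B4 def {d,j} use {d,j}
  B5 def {u} use {q}
  B6 def {j,q} use {j}
  B7 def {d,x} use ∅
  B8 def {j} use {x}
  B9 def {d,j} use ∅

Backward fixpoint:
  B0: in=∅ out={d,j,x}
  B1: in={d,j,x} out={d,j,q,x}
  B2: in={d,j,q,x} out={d,j,r,x}
  B3: in={r,x} out={x}
  B4: in={d,j,q} out={j,q}
  B5: in={q} out=∅
  B6: in={j} out=∅
  B7: in=∅ out={x}
  B8: in={x} out=∅
  B9: in=∅ out=∅

Interference:
  d↔{j,q,r,x}
  j↔{d,q,r,x}
  q↔{d,j,r,u,x}
  r↔{d,j,q,u,x}
  u↔{q,r,x}
  x↔{d,j,q,r,u}

Colouring:
  {d,j,q,r,x} pairwise interfere (5-clique) ⇒ χ ≥ 5
  5-colouring: R0={q}  R1={r}  R2={x}  R3={d,u}  R4={j}
  χ = 5

Answer: 5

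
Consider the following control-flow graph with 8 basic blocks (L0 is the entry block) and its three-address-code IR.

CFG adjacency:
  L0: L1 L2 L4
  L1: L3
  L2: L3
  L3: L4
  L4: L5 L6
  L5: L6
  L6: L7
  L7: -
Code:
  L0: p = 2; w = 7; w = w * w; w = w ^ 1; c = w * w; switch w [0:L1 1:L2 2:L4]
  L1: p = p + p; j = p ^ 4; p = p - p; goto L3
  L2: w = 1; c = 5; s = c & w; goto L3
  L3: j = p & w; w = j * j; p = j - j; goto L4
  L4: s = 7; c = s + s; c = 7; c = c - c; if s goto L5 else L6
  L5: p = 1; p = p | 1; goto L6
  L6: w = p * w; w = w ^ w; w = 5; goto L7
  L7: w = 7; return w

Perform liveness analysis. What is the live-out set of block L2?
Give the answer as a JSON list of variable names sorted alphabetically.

def/use:
  L0 def {c,p,w} use ∅
  L1 def {j,p} use {p}
  L2 def {c,s,w} use ∅
  L3 def {j,p,w} use {p,w}
  L4 def {c,s} use ∅
  L5 def {p} use ∅
  L6 def {w} use {p,w}
  L7 def {w} use ∅

Backward fixpoint:
  L0: in=∅ out={p,w}
  L1: in={p,w} out={p,w}
  L2: in={p} out={p,w}
  L3: in={p,w} out={p,w}
  L4: in={p,w} out={p,w}
  L5: in={w} out={p,w}
  L6: in={p,w} out=∅
  L7: in=∅ out=∅

live-out(L2) = ["p", "w"]

Answer: ["p", "w"]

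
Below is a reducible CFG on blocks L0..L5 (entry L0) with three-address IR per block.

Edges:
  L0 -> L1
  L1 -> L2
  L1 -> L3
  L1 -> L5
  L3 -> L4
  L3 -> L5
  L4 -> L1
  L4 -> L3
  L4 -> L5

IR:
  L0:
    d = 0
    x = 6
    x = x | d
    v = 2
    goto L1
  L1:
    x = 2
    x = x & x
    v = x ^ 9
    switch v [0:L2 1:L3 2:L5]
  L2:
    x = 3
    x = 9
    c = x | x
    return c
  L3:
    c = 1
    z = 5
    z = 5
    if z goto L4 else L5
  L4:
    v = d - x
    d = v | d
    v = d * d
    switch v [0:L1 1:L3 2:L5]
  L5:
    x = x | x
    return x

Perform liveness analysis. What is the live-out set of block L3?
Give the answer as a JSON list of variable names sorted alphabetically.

Block summaries:
  L0: {d,v,x} / ∅
  L1: {v,x} / ∅
  L2: {c,x} / ∅
  L3: {c,z} / ∅
  L4: {d,v} / {d,x}
  L5: {x} / {x}

Liveness:
  L0: in=∅ out={d}
  L1: in={d} out={d,x}
  L2: in=∅ out=∅
  L3: in={d,x} out={d,x}
  L4: in={d,x} out={d,x}
  L5: in={x} out=∅

live-out(L3) = ["d", "x"]

Answer: ["d", "x"]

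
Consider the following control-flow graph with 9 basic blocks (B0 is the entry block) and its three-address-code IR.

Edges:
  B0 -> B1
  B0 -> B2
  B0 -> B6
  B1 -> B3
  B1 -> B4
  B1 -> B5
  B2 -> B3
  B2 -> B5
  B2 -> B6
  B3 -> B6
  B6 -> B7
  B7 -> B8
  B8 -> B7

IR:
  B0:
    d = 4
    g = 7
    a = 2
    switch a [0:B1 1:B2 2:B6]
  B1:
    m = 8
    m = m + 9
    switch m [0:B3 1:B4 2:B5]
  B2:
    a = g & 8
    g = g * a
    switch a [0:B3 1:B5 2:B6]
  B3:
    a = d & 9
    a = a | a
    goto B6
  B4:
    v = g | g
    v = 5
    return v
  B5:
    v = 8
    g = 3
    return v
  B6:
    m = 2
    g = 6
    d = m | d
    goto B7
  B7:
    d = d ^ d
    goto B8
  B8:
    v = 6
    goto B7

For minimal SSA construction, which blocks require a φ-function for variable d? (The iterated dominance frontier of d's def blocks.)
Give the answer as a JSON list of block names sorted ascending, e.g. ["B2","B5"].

idom tree: B1←B0 B2←B0 B3←B0 B4←B1 B5←B0 B6←B0 B7←B6 B8←B7
Dom at joins:
  B3: preds {B1,B2}: {B0,B1} ∩ {B0,B2} = {B0}; idom=B0
  B5: preds {B1,B2}: {B0,B1} ∩ {B0,B2} = {B0}; idom=B0
  B6: preds {B0,B2,B3}: {B0} ∩ {B0,B2} ∩ {B0,B3} = {B0}; idom=B0
  B7: preds {B6,B8}: {B0,B6} ∩ {B0,B6,B7,B8} = {B0,B6}; idom=B6

DF walk-up:
  join B3 pred B1: B1 stop@B0
  join B3 pred B2: B2 stop@B0
  join B5 pred B1: B1 stop@B0
  join B5 pred B2: B2 stop@B0
  join B6 pred B0: · stop@B0
  join B6 pred B2: B2 stop@B0
  join B6 pred B3: B3 stop@B0
  join B7 pred B6: · stop@B6
  join B7 pred B8: B8→B7 stop@B6
  B0 → ∅
  B1 → {B3,B5}
  B2 → {B3,B5,B6}
  B3 → {B6}
  B4 → ∅
  B5 → ∅
  B6 → ∅
  B7 → {B7}
  B8 → {B7}

φ for d: defs {B0,B6,B7}
  DF⁺ = {B7}

Answer: ["B7"]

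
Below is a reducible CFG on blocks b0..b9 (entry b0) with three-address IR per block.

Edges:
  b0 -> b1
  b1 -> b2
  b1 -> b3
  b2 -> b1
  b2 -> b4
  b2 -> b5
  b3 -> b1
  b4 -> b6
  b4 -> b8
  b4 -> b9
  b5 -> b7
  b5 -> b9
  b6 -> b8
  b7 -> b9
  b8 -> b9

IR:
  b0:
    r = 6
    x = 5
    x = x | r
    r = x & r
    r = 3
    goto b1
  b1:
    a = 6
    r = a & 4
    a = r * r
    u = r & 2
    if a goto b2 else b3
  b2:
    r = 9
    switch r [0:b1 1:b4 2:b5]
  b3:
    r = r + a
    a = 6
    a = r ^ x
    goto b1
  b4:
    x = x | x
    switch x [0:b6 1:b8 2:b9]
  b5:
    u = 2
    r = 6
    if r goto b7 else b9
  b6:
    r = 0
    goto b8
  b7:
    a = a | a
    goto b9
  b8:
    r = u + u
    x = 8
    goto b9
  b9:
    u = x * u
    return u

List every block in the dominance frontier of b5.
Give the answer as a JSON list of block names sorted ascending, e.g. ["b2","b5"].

Answer: ["b9"]

Derivation:
idom tree: b1←b0 b2←b1 b3←b1 b4←b2 b5←b2 b6←b4 b7←b5 b8←b4 b9←b2
Dom∩ at merges:
  b1: preds {b0,b2,b3}: {b0} ∩ {b0,b1,b2} ∩ {b0,b1,b3} = {b0}; idom=b0
  b8: preds {b4,b6}: {b0,b1,b2,b4} ∩ {b0,b1,b2,b4,b6} = {b0,b1,b2,b4}; idom=b4
  b9: preds {b4,b5,b7,b8}: {b0,b1,b2,b4} ∩ {b0,b1,b2,b5} ∩ {b0,b1,b2,b5,b7} ∩ {b0,b1,b2,b4,b8} = {b0,b1,b2}; idom=b2

Frontier:
  b1←b0: walk · to b0
  b1←b2: walk b2→b1 to b0
  b1←b3: walk b3→b1 to b0
  b8←b4: walk · to b4
  b8←b6: walk b6 to b4
  b9←b4: walk b4 to b2
  b9←b5: walk b5 to b2
  b9←b7: walk b7→b5 to b2
  b9←b8: walk b8→b4 to b2
  DF(b0)=∅
  DF(b1)={b1}
  DF(b2)={b1}
  DF(b3)={b1}
  DF(b4)={b9}
  DF(b5)={b9}
  DF(b6)={b8}
  DF(b7)={b9}
  DF(b8)={b9}
  DF(b9)=∅

DF(b5) = ["b9"]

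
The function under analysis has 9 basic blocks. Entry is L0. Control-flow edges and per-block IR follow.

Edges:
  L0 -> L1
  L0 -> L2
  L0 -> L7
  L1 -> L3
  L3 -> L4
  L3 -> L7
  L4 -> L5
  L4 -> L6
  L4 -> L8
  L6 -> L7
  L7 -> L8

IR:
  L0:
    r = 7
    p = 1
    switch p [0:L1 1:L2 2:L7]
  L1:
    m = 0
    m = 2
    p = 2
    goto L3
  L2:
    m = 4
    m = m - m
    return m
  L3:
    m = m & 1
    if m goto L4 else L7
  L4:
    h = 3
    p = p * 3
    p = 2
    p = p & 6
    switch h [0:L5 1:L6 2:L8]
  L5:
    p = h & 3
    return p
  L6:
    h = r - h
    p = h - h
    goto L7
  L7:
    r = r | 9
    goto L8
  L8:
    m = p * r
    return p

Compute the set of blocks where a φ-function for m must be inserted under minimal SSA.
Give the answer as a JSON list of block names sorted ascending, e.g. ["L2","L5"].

Answer: ["L7", "L8"]

Derivation:
idom tree: L1←L0 L2←L0 L3←L1 L4←L3 L5←L4 L6←L4 L7←L0 L8←L0
Dom∩ at merges:
  L7: preds {L0,L3,L6}: {L0} ∩ {L0,L1,L3} ∩ {L0,L1,L3,L4,L6} = {L0}; idom=L0
  L8: preds {L4,L7}: {L0,L1,L3,L4} ∩ {L0,L7} = {L0}; idom=L0

Frontier:
  L7←L0: walk · to L0
  L7←L3: walk L3→L1 to L0
  L7←L6: walk L6→L4→L3→L1 to L0
  L8←L4: walk L4→L3→L1 to L0
  L8←L7: walk L7 to L0
  L0: DF=∅
  L1: DF={L7,L8}
  L2: DF=∅
  L3: DF={L7,L8}
  L4: DF={L7,L8}
  L5: DF=∅
  L6: DF={L7}
  L7: DF={L8}
  L8: DF=∅

φ for m: defs {L1,L2,L3,L8}
  DF⁺ = {L7,L8}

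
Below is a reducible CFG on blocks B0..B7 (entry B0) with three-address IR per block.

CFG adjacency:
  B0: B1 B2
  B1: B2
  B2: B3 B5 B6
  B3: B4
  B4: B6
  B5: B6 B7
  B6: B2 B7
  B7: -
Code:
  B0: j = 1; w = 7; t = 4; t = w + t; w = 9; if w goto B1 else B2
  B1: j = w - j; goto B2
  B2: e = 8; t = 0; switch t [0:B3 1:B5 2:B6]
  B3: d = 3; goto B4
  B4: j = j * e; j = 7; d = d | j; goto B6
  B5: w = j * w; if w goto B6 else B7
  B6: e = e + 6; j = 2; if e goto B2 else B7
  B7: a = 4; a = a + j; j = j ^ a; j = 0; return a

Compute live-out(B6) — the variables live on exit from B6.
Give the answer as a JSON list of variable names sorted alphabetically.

Answer: ["j", "w"]

Analysis:
def/use:
  B0: {j,t,w} / ∅
  B1: {j} / {j,w}
  B2: {e,t} / ∅
  B3: {d} / ∅
  B4: {d,j} / {d,e,j}
  B5: {w} / {j,w}
  B6: {e,j} / {e}
  B7: {a,j} / {j}

Liveness:
  B0 li=∅ lo={j,w}
  B1 li={j,w} lo={j,w}
  B2 li={j,w} lo={e,j,w}
  B3 li={e,j,w} lo={d,e,j,w}
  B4 li={d,e,j,w} lo={e,w}
  B5 li={e,j,w} lo={e,j,w}
  B6 li={e,w} lo={j,w}
  B7 li={j} lo=∅

live-out(B6) = ["j", "w"]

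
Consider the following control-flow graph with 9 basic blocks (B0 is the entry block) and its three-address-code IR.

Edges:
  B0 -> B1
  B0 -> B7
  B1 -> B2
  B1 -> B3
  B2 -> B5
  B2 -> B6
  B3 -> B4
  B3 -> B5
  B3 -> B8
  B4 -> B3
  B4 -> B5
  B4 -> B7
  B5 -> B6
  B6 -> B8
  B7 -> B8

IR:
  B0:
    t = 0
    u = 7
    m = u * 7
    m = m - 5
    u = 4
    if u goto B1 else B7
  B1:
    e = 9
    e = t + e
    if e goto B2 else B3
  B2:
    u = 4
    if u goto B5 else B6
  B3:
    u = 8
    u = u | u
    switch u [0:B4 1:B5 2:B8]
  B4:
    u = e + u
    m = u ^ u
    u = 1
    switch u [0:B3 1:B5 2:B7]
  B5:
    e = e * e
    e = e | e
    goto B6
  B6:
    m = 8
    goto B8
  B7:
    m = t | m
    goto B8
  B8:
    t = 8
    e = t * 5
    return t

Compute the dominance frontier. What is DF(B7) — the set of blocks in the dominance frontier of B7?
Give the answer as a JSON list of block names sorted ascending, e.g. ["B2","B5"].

Answer: ["B8"]

Working:
idom tree: B1←B0 B2←B1 B3←B1 B4←B3 B5←B1 B6←B1 B7←B0 B8←B0
Dom∩ at merges:
  B3: preds {B1,B4}: {B0,B1} ∩ {B0,B1,B3,B4} = {B0,B1}; idom=B1
  B5: preds {B2,B3,B4}: {B0,B1,B2} ∩ {B0,B1,B3} ∩ {B0,B1,B3,B4} = {B0,B1}; idom=B1
  B6: preds {B2,B5}: {B0,B1,B2} ∩ {B0,B1,B5} = {B0,B1}; idom=B1
  B7: preds {B0,B4}: {B0} ∩ {B0,B1,B3,B4} = {B0}; idom=B0
  B8: preds {B3,B6,B7}: {B0,B1,B3} ∩ {B0,B1,B6} ∩ {B0,B7} = {B0}; idom=B0

DF derivation:
  B3←B1: walk · to B1
  B3←B4: walk B4→B3 to B1
  B5←B2: walk B2 to B1
  B5←B3: walk B3 to B1
  B5←B4: walk B4→B3 to B1
  B6←B2: walk B2 to B1
  B6←B5: walk B5 to B1
  B7←B0: walk · to B0
  B7←B4: walk B4→B3→B1 to B0
  B8←B3: walk B3→B1 to B0
  B8←B6: walk B6→B1 to B0
  B8←B7: walk B7 to B0
  B0 → ∅
  B1 → {B7,B8}
  B2 → {B5,B6}
  B3 → {B3,B5,B7,B8}
  B4 → {B3,B5,B7}
  B5 → {B6}
  B6 → {B8}
  B7 → {B8}
  B8 → ∅

DF(B7) = ["B8"]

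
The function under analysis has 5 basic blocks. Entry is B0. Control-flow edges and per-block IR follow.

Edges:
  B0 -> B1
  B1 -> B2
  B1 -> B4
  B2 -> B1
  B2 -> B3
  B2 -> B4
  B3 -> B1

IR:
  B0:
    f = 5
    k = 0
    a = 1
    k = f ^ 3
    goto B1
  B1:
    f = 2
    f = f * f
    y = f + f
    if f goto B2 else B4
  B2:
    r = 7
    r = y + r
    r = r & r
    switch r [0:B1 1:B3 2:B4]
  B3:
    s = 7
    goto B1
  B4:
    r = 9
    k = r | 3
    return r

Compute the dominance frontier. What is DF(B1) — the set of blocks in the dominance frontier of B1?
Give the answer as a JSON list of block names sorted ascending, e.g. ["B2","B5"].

Answer: ["B1"]

Analysis:
idom tree: B1←B0 B2←B1 B3←B2 B4←B1
Dom at joins:
  B1: preds {B0,B2,B3}: {B0} ∩ {B0,B1,B2} ∩ {B0,B1,B2,B3} = {B0}; idom=B0
  B4: preds {B1,B2}: {B0,B1} ∩ {B0,B1,B2} = {B0,B1}; idom=B1

DF derivation:
  B1←B0: walk · to B0
  B1←B2: walk B2→B1 to B0
  B1←B3: walk B3→B2→B1 to B0
  B4←B1: walk · to B1
  B4←B2: walk B2 to B1
  B0: DF=∅
  B1: DF={B1}
  B2: DF={B1,B4}
  B3: DF={B1}
  B4: DF=∅

DF(B1) = ["B1"]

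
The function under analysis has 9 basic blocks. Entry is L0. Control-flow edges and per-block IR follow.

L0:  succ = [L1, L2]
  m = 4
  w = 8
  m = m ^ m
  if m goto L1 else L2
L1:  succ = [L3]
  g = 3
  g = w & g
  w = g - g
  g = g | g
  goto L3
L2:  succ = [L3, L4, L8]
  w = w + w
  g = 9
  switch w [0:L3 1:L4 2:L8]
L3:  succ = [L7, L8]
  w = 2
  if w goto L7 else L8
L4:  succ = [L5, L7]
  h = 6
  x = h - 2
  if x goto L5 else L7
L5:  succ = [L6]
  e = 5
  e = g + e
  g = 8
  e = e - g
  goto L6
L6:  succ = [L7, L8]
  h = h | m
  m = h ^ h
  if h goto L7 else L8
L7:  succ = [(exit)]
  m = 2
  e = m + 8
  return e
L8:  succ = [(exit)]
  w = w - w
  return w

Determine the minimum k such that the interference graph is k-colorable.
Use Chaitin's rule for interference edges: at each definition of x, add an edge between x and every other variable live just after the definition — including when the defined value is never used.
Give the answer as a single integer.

Answer: 5

Analysis:
def/use:
  L0: def={m,w} ue=∅
  L1: def={g,w} ue={w}
  L2: def={g,w} ue={w}
  L3: def={w} ue=∅
  L4: def={h,x} ue=∅
  L5: def={e,g} ue={g}
  L6: def={h,m} ue={h,m}
  L7: def={e,m} ue=∅
  L8: def={w} ue={w}

Live sets:
  live L0: ∅→{m,w}
  live L1: {w}→∅
  live L2: {m,w}→{g,m,w}
  live L3: ∅→{w}
  live L4: {g,m,w}→{g,h,m,w}
  live L5: {g,h,m,w}→{h,m,w}
  live L6: {h,m,w}→{w}
  live L7: ∅→∅
  live L8: {w}→∅

Conflict graph:
  e — {g,h,m,w}
  g — {e,h,m,w,x}
  h — {e,g,m,w,x}
  m — {e,g,h,w,x}
  w — {e,g,h,m,x}
  x — {g,h,m,w}

Colouring:
  lower bound: {e,g,h,m,w} mutually conflict ⇒ χ ≥ 5
  5-colouring: c0={g}  c1={h}  c2={m}  c3={w}  c4={e,x}
  χ = 5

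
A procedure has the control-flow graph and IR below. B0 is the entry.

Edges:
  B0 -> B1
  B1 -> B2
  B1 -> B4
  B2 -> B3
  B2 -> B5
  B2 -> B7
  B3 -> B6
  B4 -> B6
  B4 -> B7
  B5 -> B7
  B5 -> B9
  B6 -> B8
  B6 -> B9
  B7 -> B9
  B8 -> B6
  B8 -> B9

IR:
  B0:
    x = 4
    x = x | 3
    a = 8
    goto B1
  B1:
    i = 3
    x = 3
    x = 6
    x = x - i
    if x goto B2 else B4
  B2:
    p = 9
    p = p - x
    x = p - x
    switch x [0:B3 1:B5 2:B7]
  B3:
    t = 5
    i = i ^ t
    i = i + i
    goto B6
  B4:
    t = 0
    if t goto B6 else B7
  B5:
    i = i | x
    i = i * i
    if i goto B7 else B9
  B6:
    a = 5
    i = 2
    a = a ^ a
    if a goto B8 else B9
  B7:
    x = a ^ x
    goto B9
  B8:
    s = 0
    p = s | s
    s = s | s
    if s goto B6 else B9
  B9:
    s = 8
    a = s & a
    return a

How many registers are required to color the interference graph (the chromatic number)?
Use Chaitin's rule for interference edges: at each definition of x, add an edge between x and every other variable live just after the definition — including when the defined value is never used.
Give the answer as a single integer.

Answer: 4

Derivation:
Block summaries:
  B0 def {a,x} use ∅
  B1 def {i,x} use ∅
  B2 def {p,x} use {x}
  B3 def {i,t} use {i}
  B4 def {t} use ∅
  B5 def {i} use {i,x}
  B6 def {a,i} use ∅
  B7 def {x} use {a,x}
  B8 def {p,s} use ∅
  B9 def {a,s} use {a}

Liveness:
  live B0: ∅→{a}
  live B1: {a}→{a,i,x}
  live B2: {a,i,x}→{a,i,x}
  live B3: {i}→∅
  live B4: {a,x}→{a,x}
  live B5: {a,i,x}→{a,x}
  live B6: ∅→{a}
  live B7: {a,x}→{a}
  live B8: {a}→{a}
  live B9: {a}→∅

Interfere edges:
  a↔{i,p,s,t,x}
  i↔{a,p,t,x}
  p↔{a,i,s,x}
  s↔{a,p}
  t↔{a,i,x}
  x↔{a,i,p,t}

Colouring:
  {a,i,p,x} pairwise interfere (4-clique) ⇒ χ ≥ 4
  assign a→c0 i→c1 p→c2 s→c1 t→c2 x→c3 — no edge inside a register ⇒ χ ≤ 4
  χ = 4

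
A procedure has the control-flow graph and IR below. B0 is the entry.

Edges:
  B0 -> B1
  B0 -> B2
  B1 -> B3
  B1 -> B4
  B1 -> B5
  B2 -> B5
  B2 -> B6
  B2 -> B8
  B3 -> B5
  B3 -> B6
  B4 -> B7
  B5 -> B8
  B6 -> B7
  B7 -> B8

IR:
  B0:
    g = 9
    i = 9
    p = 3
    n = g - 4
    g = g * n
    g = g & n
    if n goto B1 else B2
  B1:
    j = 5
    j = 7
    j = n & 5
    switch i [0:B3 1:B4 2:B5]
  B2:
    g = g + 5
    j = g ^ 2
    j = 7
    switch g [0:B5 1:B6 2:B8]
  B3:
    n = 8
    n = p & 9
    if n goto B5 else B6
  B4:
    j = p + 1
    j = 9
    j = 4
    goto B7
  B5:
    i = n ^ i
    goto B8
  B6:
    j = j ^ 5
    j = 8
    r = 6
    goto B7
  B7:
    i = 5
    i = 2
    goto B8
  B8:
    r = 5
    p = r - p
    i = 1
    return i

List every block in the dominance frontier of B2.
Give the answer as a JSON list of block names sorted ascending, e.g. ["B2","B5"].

idom tree: B1←B0 B2←B0 B3←B1 B4←B1 B5←B0 B6←B0 B7←B0 B8←B0
Dom at joins:
  B5: preds {B1,B2,B3}: {B0,B1} ∩ {B0,B2} ∩ {B0,B1,B3} = {B0}; idom=B0
  B6: preds {B2,B3}: {B0,B2} ∩ {B0,B1,B3} = {B0}; idom=B0
  B7: preds {B4,B6}: {B0,B1,B4} ∩ {B0,B6} = {B0}; idom=B0
  B8: preds {B2,B5,B7}: {B0,B2} ∩ {B0,B5} ∩ {B0,B7} = {B0}; idom=B0

Frontier:
  join B5 pred B1: B1 stop@B0
  join B5 pred B2: B2 stop@B0
  join B5 pred B3: B3→B1 stop@B0
  join B6 pred B2: B2 stop@B0
  join B6 pred B3: B3→B1 stop@B0
  join B7 pred B4: B4→B1 stop@B0
  join B7 pred B6: B6 stop@B0
  join B8 pred B2: B2 stop@B0
  join B8 pred B5: B5 stop@B0
  join B8 pred B7: B7 stop@B0
  B0 → ∅
  B1 → {B5,B6,B7}
  B2 → {B5,B6,B8}
  B3 → {B5,B6}
  B4 → {B7}
  B5 → {B8}
  B6 → {B7}
  B7 → {B8}
  B8 → ∅

DF(B2) = ["B5", "B6", "B8"]

Answer: ["B5", "B6", "B8"]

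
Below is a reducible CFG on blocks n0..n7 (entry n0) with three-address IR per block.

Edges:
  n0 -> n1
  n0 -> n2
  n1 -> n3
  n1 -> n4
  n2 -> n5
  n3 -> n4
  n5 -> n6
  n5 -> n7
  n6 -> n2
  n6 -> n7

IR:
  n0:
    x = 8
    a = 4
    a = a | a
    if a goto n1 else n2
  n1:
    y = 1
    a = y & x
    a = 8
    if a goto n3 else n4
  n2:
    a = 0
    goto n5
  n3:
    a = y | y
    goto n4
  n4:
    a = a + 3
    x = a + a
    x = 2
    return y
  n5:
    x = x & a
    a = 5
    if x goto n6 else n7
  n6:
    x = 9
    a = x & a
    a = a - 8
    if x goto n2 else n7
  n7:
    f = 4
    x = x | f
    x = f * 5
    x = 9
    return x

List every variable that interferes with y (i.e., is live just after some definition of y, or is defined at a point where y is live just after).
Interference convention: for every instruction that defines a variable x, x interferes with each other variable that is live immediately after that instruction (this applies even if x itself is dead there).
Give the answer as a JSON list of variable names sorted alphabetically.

Answer: ["a", "x"]

Analysis:
def/use:
  n0: {a,x} / ∅
  n1: {a,y} / {x}
  n2: {a} / ∅
  n3: {a} / {y}
  n4: {a,x} / {a,y}
  n5: {a,x} / {a,x}
  n6: {a,x} / {a}
  n7: {f,x} / {x}

Liveness:
  live n0: ∅→{x}
  live n1: {x}→{a,y}
  live n2: {x}→{a,x}
  live n3: {y}→{a,y}
  live n4: {a,y}→∅
  live n5: {a,x}→{a,x}
  live n6: {a}→{x}
  live n7: {x}→∅

Conflict graph:
  a: {x,y}
  f: {x}
  x: {a,f,y}
  y: {a,x}

N(y) = ["a", "x"]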